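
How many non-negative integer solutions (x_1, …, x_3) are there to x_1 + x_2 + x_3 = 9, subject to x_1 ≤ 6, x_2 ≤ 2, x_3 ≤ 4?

9

By stars and bars, unrestricted non-negative solutions to x_1+…+x_3 = 9 number C(9+2,2) = 55.
Subtract solutions that violate a single cap (substitute x_i' = x_i − (cap_i+1)): x_1 ≥ 7 gives C(4,2) = 6; x_2 ≥ 3 gives C(8,2) = 28; x_3 ≥ 5 gives C(6,2) = 15. Together 49.
Add back pairs where two caps are both exceeded: 0 + 0 + 3 = 3.
By inclusion–exclusion the count is 55 − 49 + 3 = 9.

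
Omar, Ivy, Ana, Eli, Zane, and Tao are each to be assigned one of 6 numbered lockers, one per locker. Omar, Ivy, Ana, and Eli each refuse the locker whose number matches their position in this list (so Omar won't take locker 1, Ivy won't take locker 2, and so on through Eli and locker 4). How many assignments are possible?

362

Let Aᵢ (for 1 ≤ i ≤ 4) be the placements that put person i in their forbidden locker. Any j of these fix j positions, leaving (6−j)! ways to fill the rest, and there are C(4,j) ways to pick which j.
By inclusion–exclusion, the number of valid placements is Σ_{j=0}^{4} (−1)^j C(4,j)·(6−j)!.
Computing: 720 − 480 + 144 − 24 + 2 = 362.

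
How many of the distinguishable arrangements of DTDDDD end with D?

With the last slot taken by D, it remains to arrange the other 5 letters (TDDDD).
Those 5 letters have D appearing 4 times, giving (5)!/(4!) = 5.

5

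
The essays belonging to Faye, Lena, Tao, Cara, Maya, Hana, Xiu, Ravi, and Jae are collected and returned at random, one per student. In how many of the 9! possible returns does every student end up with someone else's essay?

133496

Let Aᵢ be the assignments in which student i gets their own essay. We want the size of the complement of A₁∪…∪A_9.
By inclusion–exclusion this is Σ_{j=0}^{9} (−1)^j C(9,j)·(9−j)!.
Computing: 362880 − 362880 + 181440 − 60480 + 15120 − 3024 + 504 − 72 + 9 − 1 = 133496.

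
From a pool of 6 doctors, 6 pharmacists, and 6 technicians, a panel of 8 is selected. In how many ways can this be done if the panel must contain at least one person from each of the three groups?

42273

Total 8-person selections from all 18: C(18,8) = 43758.
Selections missing a whole group: no doctors → C(12,8) = 495; no pharmacists → C(12,8) = 495; no technicians → C(12,8) = 495.
Add back selections omitting two groups (i.e. drawn from a single group): C(6,8) + C(6,8) + C(6,8) = 0.
By inclusion–exclusion: 43758 − 1485 + 0 = 42273.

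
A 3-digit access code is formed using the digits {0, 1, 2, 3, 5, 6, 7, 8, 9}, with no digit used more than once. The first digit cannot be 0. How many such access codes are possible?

448

The first digit has 9−1 = 8 choices (anything except 0).
The remaining 2 digits are filled from the other 8 symbols without repetition: 8 × 7 = 56.
Total: 8 × 56 = 448.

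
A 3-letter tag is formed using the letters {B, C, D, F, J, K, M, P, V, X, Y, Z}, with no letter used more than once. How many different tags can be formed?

Choose and order 3 of the 12 symbols: the first letter has 12 options, the next 11, then 10.
That product is 12 × 11 × 10 = 1320.

1320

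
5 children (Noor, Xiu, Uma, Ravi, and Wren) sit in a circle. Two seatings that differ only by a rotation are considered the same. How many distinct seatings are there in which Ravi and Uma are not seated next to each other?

12

Without the restriction there are (4)! = 24 seatings.
Seatings with Ravi beside Uma: treat them as a block with 2 internal orders, giving 2 × (3)! = 12.
Subtracting, 24 − 12 = 12.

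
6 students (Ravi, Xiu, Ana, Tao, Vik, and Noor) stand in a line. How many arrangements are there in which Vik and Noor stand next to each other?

240

Treat {Vik, Noor} as a single unit. There are 5 units to order, and the pair itself can be ordered 2 ways.
That gives 2 × 5! = 2 × 120 = 240.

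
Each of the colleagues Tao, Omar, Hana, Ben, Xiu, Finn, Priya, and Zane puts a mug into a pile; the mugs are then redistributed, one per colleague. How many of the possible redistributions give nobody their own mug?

14833

This is the derangement count D_8: permutations of 8 items with no fixed point.
By inclusion–exclusion this is Σ_{j=0}^{8} (−1)^j C(8,j)·(8−j)!.
Computing: 40320 − 40320 + 20160 − 6720 + 1680 − 336 + 56 − 8 + 1 = 14833.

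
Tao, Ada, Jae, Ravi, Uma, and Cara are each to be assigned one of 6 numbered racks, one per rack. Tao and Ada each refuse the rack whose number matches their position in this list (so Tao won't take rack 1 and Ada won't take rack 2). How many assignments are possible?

504

Let Aᵢ (for i ∈ {1, 2}) be the placements that put person i in their forbidden rack. Any j of these fix j positions, leaving (6−j)! ways to fill the rest, and there are C(2,j) ways to pick which j.
By inclusion–exclusion, the number of valid placements is Σ_{j=0}^{2} (−1)^j C(2,j)·(6−j)!.
Computing: 720 − 240 + 24 = 504.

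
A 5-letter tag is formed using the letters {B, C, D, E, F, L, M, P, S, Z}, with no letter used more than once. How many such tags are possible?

30240

This is a permutation of 5 out of 10: P(10,5) = 10!/5!.
10 × 9 × 8 × 7 × 6 = 30240.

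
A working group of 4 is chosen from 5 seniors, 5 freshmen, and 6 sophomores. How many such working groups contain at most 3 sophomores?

Split by how many sophomores are chosen (0 through 3).
Sum: C(6,0)·C(10,4) + C(6,1)·C(10,3) + C(6,2)·C(10,2) + C(6,3)·C(10,1) = 210 + 720 + 675 + 200 = 1805.

1805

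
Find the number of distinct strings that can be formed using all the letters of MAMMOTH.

840

MAMMOTH has 7 letters with M appearing 3 times.
So there are 7! / (3!) = 840 distinguishable arrangements.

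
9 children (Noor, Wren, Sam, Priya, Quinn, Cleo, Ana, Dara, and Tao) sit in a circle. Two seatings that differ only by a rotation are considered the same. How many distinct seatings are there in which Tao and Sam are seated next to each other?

10080

Treat {Tao, Sam} as one unit (2 internal orders) and seat the resulting 8 units around the table: (7)! circular arrangements.
So 2 × (7)! = 2 × 5040 = 10080.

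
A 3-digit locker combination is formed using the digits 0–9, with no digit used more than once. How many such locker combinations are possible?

This is a permutation of 3 out of 10: P(10,3) = 10!/7!.
10 × 9 × 8 = 720.

720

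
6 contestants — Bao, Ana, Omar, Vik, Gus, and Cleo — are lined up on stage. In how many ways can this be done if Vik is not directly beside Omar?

There are 6! = 720 arrangements in all. If Vik and Omar are adjacent, merging them into one block gives 2·(5)! = 240 arrangements.
So 720 − 240 = 480 arrangements keep them apart.

480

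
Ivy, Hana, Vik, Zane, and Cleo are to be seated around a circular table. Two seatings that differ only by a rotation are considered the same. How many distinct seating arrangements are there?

Fix one person's seat to break rotational symmetry; the remaining 4 people can be arranged in (4)! = 24 ways.

24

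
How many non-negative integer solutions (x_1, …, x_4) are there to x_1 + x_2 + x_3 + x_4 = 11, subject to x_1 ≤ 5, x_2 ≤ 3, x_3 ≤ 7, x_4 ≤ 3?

Ignoring the caps, the number of non-negative solutions to x_1+…+x_4 = 11 is C(14,3) = 364.
Subtract solutions that violate a single cap (substitute x_i' = x_i − (cap_i+1)): x_1 ≥ 6 gives C(8,3) = 56; x_2 ≥ 4 gives C(10,3) = 120; x_3 ≥ 8 gives C(6,3) = 20; x_4 ≥ 4 gives C(10,3) = 120. Together 316.
Add back pairs where two caps are both exceeded: 4 + 0 + 4 + 0 + 20 + 0 = 28.
By inclusion–exclusion the count is 364 − 316 + 28 = 76.

76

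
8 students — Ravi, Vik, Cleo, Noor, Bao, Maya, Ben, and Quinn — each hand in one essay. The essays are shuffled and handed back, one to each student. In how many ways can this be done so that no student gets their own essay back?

Count assignments avoiding every fixed point. For any j of the 8 students fixed to their own essay, the other 8−j can be arranged in (8−j)! ways.
By inclusion–exclusion this is Σ_{j=0}^{8} (−1)^j C(8,j)·(8−j)!.
Computing: 40320 − 40320 + 20160 − 6720 + 1680 − 336 + 56 − 8 + 1 = 14833.

14833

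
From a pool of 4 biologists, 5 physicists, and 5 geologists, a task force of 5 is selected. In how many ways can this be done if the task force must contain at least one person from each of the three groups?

1500

Unrestricted: C(14,5) = 2002 ways to pick any 5 of the 14.
Selections missing a whole group: no biologists → C(10,5) = 252; no physicists → C(9,5) = 126; no geologists → C(9,5) = 126.
Add back selections omitting two groups (i.e. drawn from a single group): C(4,5) + C(5,5) + C(5,5) = 2.
By inclusion–exclusion: 2002 − 504 + 2 = 1500.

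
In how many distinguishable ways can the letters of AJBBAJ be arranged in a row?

90

Letter multiplicities in AJBBAJ: A×2, B×2, J×2.
So there are 6! / (2!·2!·2!) = 90 distinguishable arrangements.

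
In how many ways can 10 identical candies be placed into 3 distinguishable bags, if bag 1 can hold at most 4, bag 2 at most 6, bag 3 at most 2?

6

By stars and bars, unrestricted non-negative solutions to x_1+…+x_3 = 10 number C(10+2,2) = 66.
Subtract solutions that violate a single cap (substitute x_i' = x_i − (cap_i+1)): x_1 ≥ 5 gives C(7,2) = 21; x_2 ≥ 7 gives C(5,2) = 10; x_3 ≥ 3 gives C(9,2) = 36. Together 67.
Add back pairs where two caps are both exceeded: 0 + 6 + 1 = 7.
By inclusion–exclusion the count is 66 − 67 + 7 = 6.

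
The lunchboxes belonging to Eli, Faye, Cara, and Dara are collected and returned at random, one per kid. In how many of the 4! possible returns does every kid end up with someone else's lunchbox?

9

This is the derangement count D_4: permutations of 4 items with no fixed point.
By inclusion–exclusion this is Σ_{j=0}^{4} (−1)^j C(4,j)·(4−j)!.
Computing: 24 − 24 + 12 − 4 + 1 = 9.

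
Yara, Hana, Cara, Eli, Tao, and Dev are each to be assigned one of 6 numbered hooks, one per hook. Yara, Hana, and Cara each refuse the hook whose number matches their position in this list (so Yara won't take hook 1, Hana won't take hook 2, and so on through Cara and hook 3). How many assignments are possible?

426

Let Aᵢ (for i ∈ {1, 2, 3}) be the placements that put person i in their forbidden hook. Any j of these fix j positions, leaving (6−j)! ways to fill the rest, and there are C(3,j) ways to pick which j.
By inclusion–exclusion, the number of valid placements is Σ_{j=0}^{3} (−1)^j C(3,j)·(6−j)!.
Computing: 720 − 360 + 72 − 6 = 426.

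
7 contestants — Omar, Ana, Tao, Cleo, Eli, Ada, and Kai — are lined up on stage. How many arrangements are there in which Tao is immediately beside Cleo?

Glue Tao and Cleo into one block (2 internal orders), leaving 6 units to arrange in a row.
So the count is 2·(6)! = 1440.

1440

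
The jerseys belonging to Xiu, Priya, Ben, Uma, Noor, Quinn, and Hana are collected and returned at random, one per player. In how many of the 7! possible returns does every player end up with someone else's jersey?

Count assignments avoiding every fixed point. For any j of the 7 players fixed to their old jersey, the other 7−j can be arranged in (7−j)! ways.
By inclusion–exclusion this is Σ_{j=0}^{7} (−1)^j C(7,j)·(7−j)!.
Computing: 5040 − 5040 + 2520 − 840 + 210 − 42 + 7 − 1 = 1854.

1854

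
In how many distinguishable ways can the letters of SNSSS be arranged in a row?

The 5 letters of SNSSS have repeats: S appearing 4 times.
Dividing 5! = 120 by 4! = 24 for the repeated letters gives 5.

5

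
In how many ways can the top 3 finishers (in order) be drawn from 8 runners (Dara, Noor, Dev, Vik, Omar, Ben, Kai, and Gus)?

This is an ordered selection of 3 from 8: P(8,3).
That gives 8 × 7 × 6 = 336.

336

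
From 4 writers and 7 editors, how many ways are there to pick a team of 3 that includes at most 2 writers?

161

Split by how many writers are chosen (0 through 2).
Sum: C(4,0)·C(7,3) + C(4,1)·C(7,2) + C(4,2)·C(7,1) = 35 + 84 + 42 = 161.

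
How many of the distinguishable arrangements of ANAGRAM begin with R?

120

With the first slot taken by R, it remains to arrange the other 6 letters (ANAGAM).
Those 6 letters have A appearing 3 times, giving (6)!/(3!) = 120.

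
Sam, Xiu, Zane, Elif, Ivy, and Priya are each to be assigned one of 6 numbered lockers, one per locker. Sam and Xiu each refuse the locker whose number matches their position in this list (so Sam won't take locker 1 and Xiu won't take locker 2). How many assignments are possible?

504

Let Aᵢ (for i ∈ {1, 2}) be the placements that put person i in their forbidden locker. Any j of these fix j positions, leaving (6−j)! ways to fill the rest, and there are C(2,j) ways to pick which j.
By inclusion–exclusion, the number of valid placements is Σ_{j=0}^{2} (−1)^j C(2,j)·(6−j)!.
Computing: 720 − 240 + 24 = 504.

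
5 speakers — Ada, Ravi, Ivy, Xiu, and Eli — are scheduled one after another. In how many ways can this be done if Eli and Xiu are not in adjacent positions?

72

Of the 5! = 120 arrangements, those with Eli and Xiu adjacent number 2 × 4! = 48 (treat the pair as a block with 2 internal orders).
So 120 − 48 = 72 arrangements keep them apart.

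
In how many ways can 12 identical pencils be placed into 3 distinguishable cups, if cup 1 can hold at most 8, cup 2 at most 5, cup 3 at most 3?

Without the upper bounds there are C(14,2) = 91 ways to split 12 among 3 cups.
Subtract solutions that violate a single cap (substitute x_i' = x_i − (cap_i+1)): x_1 ≥ 9 gives C(5,2) = 10; x_2 ≥ 6 gives C(8,2) = 28; x_3 ≥ 4 gives C(10,2) = 45. Together 83.
Add back pairs where two caps are both exceeded: 0 + 0 + 6 = 6.
By inclusion–exclusion the count is 91 − 83 + 6 = 14.

14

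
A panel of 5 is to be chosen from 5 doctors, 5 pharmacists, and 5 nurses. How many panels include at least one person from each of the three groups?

Total 5-person selections from all 15: C(15,5) = 3003.
Selections missing a whole group: no doctors → C(10,5) = 252; no pharmacists → C(10,5) = 252; no nurses → C(10,5) = 252.
Add back selections omitting two groups (i.e. drawn from a single group): C(5,5) + C(5,5) + C(5,5) = 3.
By inclusion–exclusion: 3003 − 756 + 3 = 2250.

2250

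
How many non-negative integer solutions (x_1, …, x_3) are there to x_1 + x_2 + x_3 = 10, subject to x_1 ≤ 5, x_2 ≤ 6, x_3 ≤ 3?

14

Ignoring the caps, the number of non-negative solutions to x_1+…+x_3 = 10 is C(12,2) = 66.
Subtract solutions that violate a single cap (substitute x_i' = x_i − (cap_i+1)): x_1 ≥ 6 gives C(6,2) = 15; x_2 ≥ 7 gives C(5,2) = 10; x_3 ≥ 4 gives C(8,2) = 28. Together 53.
Add back pairs where two caps are both exceeded: 0 + 1 + 0 = 1.
By inclusion–exclusion the count is 66 − 53 + 1 = 14.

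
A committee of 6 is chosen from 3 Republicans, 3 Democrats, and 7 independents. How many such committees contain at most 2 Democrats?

Split by how many Democrats are chosen (0 through 2).
Sum: C(3,0)·C(10,6) + C(3,1)·C(10,5) + C(3,2)·C(10,4) = 210 + 756 + 630 = 1596.

1596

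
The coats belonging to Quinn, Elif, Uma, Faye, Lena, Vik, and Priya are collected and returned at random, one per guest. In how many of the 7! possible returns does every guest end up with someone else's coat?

Let Aᵢ be the assignments in which guest i gets their own coat. We want the size of the complement of A₁∪…∪A_7.
By inclusion–exclusion this is Σ_{j=0}^{7} (−1)^j C(7,j)·(7−j)!.
Computing: 5040 − 5040 + 2520 − 840 + 210 − 42 + 7 − 1 = 1854.

1854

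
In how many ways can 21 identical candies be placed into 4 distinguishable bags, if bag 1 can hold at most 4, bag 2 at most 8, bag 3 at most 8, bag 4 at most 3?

10

Ignoring the caps, the number of non-negative solutions to x_1+…+x_4 = 21 is C(24,3) = 2024.
Subtract solutions that violate a single cap (substitute x_i' = x_i − (cap_i+1)): x_1 ≥ 5 gives C(19,3) = 969; x_2 ≥ 9 gives C(15,3) = 455; x_3 ≥ 9 gives C(15,3) = 455; x_4 ≥ 4 gives C(20,3) = 1140. Together 3019.
Add back pairs where two caps are both exceeded: 120 + 120 + 455 + 20 + 165 + 165 = 1045.
Subtract triples: 0 + 20 + 20 + 0 = 40.
By inclusion–exclusion the count is 2024 − 3019 + 1045 − 40 = 10.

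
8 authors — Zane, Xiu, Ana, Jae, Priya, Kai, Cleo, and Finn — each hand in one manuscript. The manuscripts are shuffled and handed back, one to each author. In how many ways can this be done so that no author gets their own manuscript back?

Count assignments avoiding every fixed point. For any j of the 8 authors fixed to their own manuscript, the other 8−j can be arranged in (8−j)! ways.
By inclusion–exclusion this is Σ_{j=0}^{8} (−1)^j C(8,j)·(8−j)!.
Computing: 40320 − 40320 + 20160 − 6720 + 1680 − 336 + 56 − 8 + 1 = 14833.

14833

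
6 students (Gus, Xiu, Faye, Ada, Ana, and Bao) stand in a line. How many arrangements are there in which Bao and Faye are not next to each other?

480

Of the 6! = 720 arrangements, those with Bao and Faye adjacent number 2 × 5! = 240 (treat the pair as a block with 2 internal orders).
So 720 − 240 = 480 arrangements keep them apart.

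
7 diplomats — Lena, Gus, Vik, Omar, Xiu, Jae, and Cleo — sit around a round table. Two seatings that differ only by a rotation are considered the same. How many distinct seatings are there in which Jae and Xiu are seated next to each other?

Treat {Jae, Xiu} as one unit (2 internal orders) and seat the resulting 6 units around the table: (5)! circular arrangements.
So 2 × (5)! = 2 × 120 = 240.

240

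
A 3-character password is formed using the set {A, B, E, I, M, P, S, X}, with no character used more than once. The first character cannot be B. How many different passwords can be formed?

The first character has 8−1 = 7 choices (anything except B).
The remaining 2 characters are filled from the other 7 symbols without repetition: 7 × 6 = 42.
Total: 7 × 42 = 294.

294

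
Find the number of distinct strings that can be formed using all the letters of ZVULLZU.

630

Letter multiplicities in ZVULLZU: L×2, U×2, V×1, Z×2.
Dividing 7! = 5040 by 2!·2!·2! = 8 for the repeated letters gives 630.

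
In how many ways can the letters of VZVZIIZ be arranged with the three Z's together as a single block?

30

Treat the 3 copies of Z as a single block. The multiset to arrange is then {ZZZ, I, I, V, V}, 5 items in all.
That gives (5)!/(2!·2!) = 30 arrangements.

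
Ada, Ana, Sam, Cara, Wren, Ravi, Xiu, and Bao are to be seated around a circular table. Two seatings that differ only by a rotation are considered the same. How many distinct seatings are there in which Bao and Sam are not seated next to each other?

3600

All circular seatings of 8 people number (7)! = 5040.
Seatings with Bao beside Sam: treat them as a block with 2 internal orders, giving 2 × (6)! = 1440.
Subtracting, 5040 − 1440 = 3600.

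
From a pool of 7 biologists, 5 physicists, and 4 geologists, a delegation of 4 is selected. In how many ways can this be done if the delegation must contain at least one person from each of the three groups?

With no constraint there are C(16,4) = 1820 possible selections.
Selections missing a whole group: no biologists → C(9,4) = 126; no physicists → C(11,4) = 330; no geologists → C(12,4) = 495.
Add back selections omitting two groups (i.e. drawn from a single group): C(7,4) + C(5,4) + C(4,4) = 41.
By inclusion–exclusion: 1820 − 951 + 41 = 910.

910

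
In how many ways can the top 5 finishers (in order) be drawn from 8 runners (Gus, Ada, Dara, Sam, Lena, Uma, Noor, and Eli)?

This is an ordered selection of 5 from 8: P(8,5).
That gives 8 × 7 × 6 × 5 × 4 = 6720.

6720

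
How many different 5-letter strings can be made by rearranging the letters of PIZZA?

60

The 5 letters of PIZZA have repeats: Z appearing twice.
So there are 5! / (2!) = 60 distinguishable arrangements.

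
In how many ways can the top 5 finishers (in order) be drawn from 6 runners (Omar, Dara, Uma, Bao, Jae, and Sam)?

This is an ordered selection of 5 from 6: P(6,5).
That gives 6 × 5 × 4 × 3 × 2 = 720.

720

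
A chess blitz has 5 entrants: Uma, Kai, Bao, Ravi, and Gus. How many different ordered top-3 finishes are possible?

There are 5 choices for 1st place, 4 for 2nd, and 3 for 3rd.
That gives 5 × 4 × 3 = 60.

60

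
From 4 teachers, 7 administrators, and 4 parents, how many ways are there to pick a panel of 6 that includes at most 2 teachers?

Split by how many teachers are chosen (0 through 2).
Sum: C(4,0)·C(11,6) + C(4,1)·C(11,5) + C(4,2)·C(11,4) = 462 + 1848 + 1980 = 4290.

4290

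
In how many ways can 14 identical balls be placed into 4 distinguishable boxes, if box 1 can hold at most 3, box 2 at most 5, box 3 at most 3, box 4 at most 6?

Without the upper bounds there are C(17,3) = 680 ways to split 14 among 4 boxes.
Subtract solutions that violate a single cap (substitute x_i' = x_i − (cap_i+1)): x_1 ≥ 4 gives C(13,3) = 286; x_2 ≥ 6 gives C(11,3) = 165; x_3 ≥ 4 gives C(13,3) = 286; x_4 ≥ 7 gives C(10,3) = 120. Together 857.
Add back pairs where two caps are both exceeded: 35 + 84 + 20 + 35 + 4 + 20 = 198.
Subtract triples: 1 + 0 + 0 + 0 = 1.
By inclusion–exclusion the count is 680 − 857 + 198 − 1 = 20.

20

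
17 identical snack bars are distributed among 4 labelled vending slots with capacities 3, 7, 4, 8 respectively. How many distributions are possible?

51

Ignoring the caps, the number of non-negative solutions to x_1+…+x_4 = 17 is C(20,3) = 1140.
Subtract solutions that violate a single cap (substitute x_i' = x_i − (cap_i+1)): x_1 ≥ 4 gives C(16,3) = 560; x_2 ≥ 8 gives C(12,3) = 220; x_3 ≥ 5 gives C(15,3) = 455; x_4 ≥ 9 gives C(11,3) = 165. Together 1400.
Add back pairs where two caps are both exceeded: 56 + 165 + 35 + 35 + 1 + 20 = 312.
Subtract triples: 1 + 0 + 0 + 0 = 1.
By inclusion–exclusion the count is 1140 − 1400 + 312 − 1 = 51.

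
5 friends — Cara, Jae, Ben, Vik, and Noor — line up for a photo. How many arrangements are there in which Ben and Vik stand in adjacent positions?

48

Glue Ben and Vik into one block (2 internal orders), leaving 4 units to arrange in a row.
That gives 2 × 4! = 2 × 24 = 48.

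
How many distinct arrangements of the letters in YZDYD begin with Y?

12

With the first slot taken by Y, it remains to arrange the other 4 letters (ZDYD).
Those 4 letters have D appearing twice, giving (4)!/(2!) = 12.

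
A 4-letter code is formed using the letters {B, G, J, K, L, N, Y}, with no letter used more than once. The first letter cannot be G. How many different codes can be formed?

The first letter has 7−1 = 6 choices (anything except G).
The remaining 3 letters are filled from the other 6 symbols without repetition: 6 × 5 × 4 = 120.
Total: 6 × 120 = 720.

720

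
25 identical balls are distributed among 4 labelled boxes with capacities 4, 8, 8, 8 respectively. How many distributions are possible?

Ignoring the caps, the number of non-negative solutions to x_1+…+x_4 = 25 is C(28,3) = 3276.
Subtract solutions that violate a single cap (substitute x_i' = x_i − (cap_i+1)): x_1 ≥ 5 gives C(23,3) = 1771; x_2 ≥ 9 gives C(19,3) = 969; x_3 ≥ 9 gives C(19,3) = 969; x_4 ≥ 9 gives C(19,3) = 969. Together 4678.
Add back pairs where two caps are both exceeded: 364 + 364 + 364 + 120 + 120 + 120 = 1452.
Subtract triples: 10 + 10 + 10 + 0 = 30.
By inclusion–exclusion the count is 3276 − 4678 + 1452 − 30 = 20.

20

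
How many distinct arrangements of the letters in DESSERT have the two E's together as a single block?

Treat the 2 copies of E as a single block. The multiset to arrange is then {EE, D, R, S, S, T}, 6 items in all.
That gives (6)!/(2!) = 360 arrangements.

360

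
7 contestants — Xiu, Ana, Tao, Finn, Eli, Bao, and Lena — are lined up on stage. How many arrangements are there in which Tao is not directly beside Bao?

Of the 7! = 5040 arrangements, those with Tao and Bao adjacent number 2 × 6! = 1440 (treat the pair as a block with 2 internal orders).
So 5040 − 1440 = 3600 arrangements keep them apart.

3600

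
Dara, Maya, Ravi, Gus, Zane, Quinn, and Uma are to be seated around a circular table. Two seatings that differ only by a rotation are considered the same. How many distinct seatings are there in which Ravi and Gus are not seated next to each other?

480

All circular seatings of 7 people number (6)! = 720.
Those with Ravi next to Gus: fuse the pair into one unit and seat 6 units around a circle — 2·(5)! = 240.
Subtracting, 720 − 240 = 480.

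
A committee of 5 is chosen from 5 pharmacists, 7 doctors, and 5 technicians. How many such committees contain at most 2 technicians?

Split by how many technicians are chosen (0 through 2).
Sum: C(5,0)·C(12,5) + C(5,1)·C(12,4) + C(5,2)·C(12,3) = 792 + 2475 + 2200 = 5467.

5467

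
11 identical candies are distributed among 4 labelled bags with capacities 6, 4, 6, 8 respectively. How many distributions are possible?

Without the upper bounds there are C(14,3) = 364 ways to split 11 among 4 bags.
Subtract solutions that violate a single cap (substitute x_i' = x_i − (cap_i+1)): x_1 ≥ 7 gives C(7,3) = 35; x_2 ≥ 5 gives C(9,3) = 84; x_3 ≥ 7 gives C(7,3) = 35; x_4 ≥ 9 gives C(5,3) = 10. Together 164.
No two caps can be exceeded simultaneously, so the pair terms are all 0.
By inclusion–exclusion the count is 364 − 164 + 0 = 200.

200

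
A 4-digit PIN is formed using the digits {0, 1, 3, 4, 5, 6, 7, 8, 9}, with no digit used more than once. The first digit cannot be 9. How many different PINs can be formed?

The first digit has 9−1 = 8 choices (anything except 9).
The remaining 3 digits are filled from the other 8 symbols without repetition: 8 × 7 × 6 = 336.
Total: 8 × 336 = 2688.

2688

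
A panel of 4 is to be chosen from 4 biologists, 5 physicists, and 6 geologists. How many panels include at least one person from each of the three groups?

With no constraint there are C(15,4) = 1365 possible selections.
Selections missing a whole group: no biologists → C(11,4) = 330; no physicists → C(10,4) = 210; no geologists → C(9,4) = 126.
Add back selections omitting two groups (i.e. drawn from a single group): C(4,4) + C(5,4) + C(6,4) = 21.
By inclusion–exclusion: 1365 − 666 + 21 = 720.

720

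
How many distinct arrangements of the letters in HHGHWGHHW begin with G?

168

Fix G in the first position and arrange the remaining 8 letters.
Those 8 letters have H appearing 5 times and W appearing twice, giving (8)!/(5!·2!) = 168.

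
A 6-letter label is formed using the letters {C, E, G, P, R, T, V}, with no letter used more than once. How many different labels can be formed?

With no repetition, fill the 6 letters in order: 7 choices, then 6, down to 2.
That product is 7 × 6 × 5 × 4 × 3 × 2 = 5040.

5040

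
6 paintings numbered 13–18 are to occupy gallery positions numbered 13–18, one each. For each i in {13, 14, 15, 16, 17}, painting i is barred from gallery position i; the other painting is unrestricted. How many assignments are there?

309

Let Aᵢ (for 13 ≤ i ≤ 17) be the placements that put painting i in its forbidden gallery position. Any j of these fix j positions, leaving (6−j)! ways to fill the rest, and there are C(5,j) ways to pick which j.
By inclusion–exclusion, the number of valid placements is Σ_{j=0}^{5} (−1)^j C(5,j)·(6−j)!.
Computing: 720 − 600 + 240 − 60 + 10 − 1 = 309.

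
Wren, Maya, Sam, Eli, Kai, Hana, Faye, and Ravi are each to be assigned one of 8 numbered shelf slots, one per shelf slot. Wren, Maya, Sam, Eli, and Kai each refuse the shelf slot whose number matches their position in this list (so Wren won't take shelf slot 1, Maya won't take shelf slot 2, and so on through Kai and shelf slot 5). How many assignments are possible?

21234

Let Aᵢ (for 1 ≤ i ≤ 5) be the placements that put person i in their forbidden shelf slot. Any j of these fix j positions, leaving (8−j)! ways to fill the rest, and there are C(5,j) ways to pick which j.
By inclusion–exclusion, the number of valid placements is Σ_{j=0}^{5} (−1)^j C(5,j)·(8−j)!.
Computing: 40320 − 25200 + 7200 − 1200 + 120 − 6 = 21234.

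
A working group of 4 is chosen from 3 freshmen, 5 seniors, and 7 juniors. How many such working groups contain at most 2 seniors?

1260

Split by how many seniors are chosen (0 through 2).
Sum: C(5,0)·C(10,4) + C(5,1)·C(10,3) + C(5,2)·C(10,2) = 210 + 600 + 450 = 1260.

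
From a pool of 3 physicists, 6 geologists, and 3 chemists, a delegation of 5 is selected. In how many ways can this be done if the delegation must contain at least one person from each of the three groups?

With no constraint there are C(12,5) = 792 possible selections.
Selections missing a whole group: no physicists → C(9,5) = 126; no geologists → C(6,5) = 6; no chemists → C(9,5) = 126.
Add back selections omitting two groups (i.e. drawn from a single group): C(3,5) + C(6,5) + C(3,5) = 6.
By inclusion–exclusion: 792 − 258 + 6 = 540.

540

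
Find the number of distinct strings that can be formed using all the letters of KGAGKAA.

KGAGKAA has 7 letters with A appearing 3 times, G appearing twice, and K appearing twice.
The number of distinct arrangements is 7!/(3!·2!·2!) = 5040/24 = 210.

210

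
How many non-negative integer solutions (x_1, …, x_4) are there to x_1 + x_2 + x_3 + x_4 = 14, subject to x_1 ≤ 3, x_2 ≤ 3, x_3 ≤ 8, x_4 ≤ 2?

Without the upper bounds there are C(17,3) = 680 ways to split 14 among 4 variables.
Subtract solutions that violate a single cap (substitute x_i' = x_i − (cap_i+1)): x_1 ≥ 4 gives C(13,3) = 286; x_2 ≥ 4 gives C(13,3) = 286; x_3 ≥ 9 gives C(8,3) = 56; x_4 ≥ 3 gives C(14,3) = 364. Together 992.
Add back pairs where two caps are both exceeded: 84 + 4 + 120 + 4 + 120 + 10 = 342.
Subtract triples: 0 + 20 + 0 + 0 = 20.
By inclusion–exclusion the count is 680 − 992 + 342 − 20 = 10.

10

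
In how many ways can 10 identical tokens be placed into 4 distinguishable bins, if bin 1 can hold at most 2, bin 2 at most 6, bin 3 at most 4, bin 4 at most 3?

Ignoring the caps, the number of non-negative solutions to x_1+…+x_4 = 10 is C(13,3) = 286.
Subtract solutions that violate a single cap (substitute x_i' = x_i − (cap_i+1)): x_1 ≥ 3 gives C(10,3) = 120; x_2 ≥ 7 gives C(6,3) = 20; x_3 ≥ 5 gives C(8,3) = 56; x_4 ≥ 4 gives C(9,3) = 84. Together 280.
Add back pairs where two caps are both exceeded: 1 + 10 + 20 + 0 + 0 + 4 = 35.
By inclusion–exclusion the count is 286 − 280 + 35 = 41.

41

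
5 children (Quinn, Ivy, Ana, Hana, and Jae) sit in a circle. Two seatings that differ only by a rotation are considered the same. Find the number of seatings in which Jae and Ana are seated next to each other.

Glue Jae and Ana into a block (2 internal orders). Seating 4 units around a circle gives (3)! arrangements.
So 2 × (3)! = 2 × 6 = 12.

12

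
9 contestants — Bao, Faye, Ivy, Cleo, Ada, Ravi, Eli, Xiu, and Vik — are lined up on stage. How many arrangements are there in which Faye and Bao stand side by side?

Treat {Faye, Bao} as a single unit. There are 8 units to order, and the pair itself can be ordered 2 ways.
So the count is 2·(8)! = 80640.

80640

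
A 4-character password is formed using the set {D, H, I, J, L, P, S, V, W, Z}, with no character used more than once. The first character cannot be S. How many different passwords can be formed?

The first character has 10−1 = 9 choices (anything except S).
The remaining 3 characters are filled from the other 9 symbols without repetition: 9 × 8 × 7 = 504.
Total: 9 × 504 = 4536.

4536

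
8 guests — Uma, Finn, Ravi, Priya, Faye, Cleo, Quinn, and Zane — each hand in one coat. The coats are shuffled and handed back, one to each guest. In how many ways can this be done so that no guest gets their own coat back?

Count assignments avoiding every fixed point. For any j of the 8 guests fixed to their own coat, the other 8−j can be arranged in (8−j)! ways.
By inclusion–exclusion this is Σ_{j=0}^{8} (−1)^j C(8,j)·(8−j)!.
Computing: 40320 − 40320 + 20160 − 6720 + 1680 − 336 + 56 − 8 + 1 = 14833.

14833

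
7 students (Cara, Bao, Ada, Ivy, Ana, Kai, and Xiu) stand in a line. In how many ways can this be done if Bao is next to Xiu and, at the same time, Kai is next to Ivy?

480

Treat {Bao,Xiu} as one block (2 orders) and {Kai,Ivy} as another (2 orders).
That leaves 5 units to arrange: 2 × 2 × 5! = 4 × 120 = 480.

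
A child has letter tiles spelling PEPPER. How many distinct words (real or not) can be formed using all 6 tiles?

60

PEPPER has 6 letters with E appearing twice and P appearing 3 times.
The number of distinct arrangements is 6!/(3!·2!) = 720/12 = 60.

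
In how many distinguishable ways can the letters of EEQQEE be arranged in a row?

The 6 letters of EEQQEE have repeats: E appearing 4 times and Q appearing twice.
Dividing 6! = 720 by 4!·2! = 48 for the repeated letters gives 15.

15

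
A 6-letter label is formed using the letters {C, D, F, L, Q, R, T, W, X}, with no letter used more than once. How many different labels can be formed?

Choose and order 6 of the 9 symbols: the first letter has 9 options, the next 8, and so on down to 4.
9 × 8 × 7 × 6 × 5 × 4 = 60480.

60480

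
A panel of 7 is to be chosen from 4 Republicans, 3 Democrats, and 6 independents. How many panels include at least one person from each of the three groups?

1559

With no constraint there are C(13,7) = 1716 possible selections.
Selections missing a whole group: no Republicans → C(9,7) = 36; no Democrats → C(10,7) = 120; no independents → C(7,7) = 1.
Add back selections omitting two groups (i.e. drawn from a single group): C(4,7) + C(3,7) + C(6,7) = 0.
By inclusion–exclusion: 1716 − 157 + 0 = 1559.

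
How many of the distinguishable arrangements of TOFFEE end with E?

60

With the last slot taken by E, it remains to arrange the other 5 letters (TOFFE).
Those 5 letters have F appearing twice, giving (5)!/(2!) = 60.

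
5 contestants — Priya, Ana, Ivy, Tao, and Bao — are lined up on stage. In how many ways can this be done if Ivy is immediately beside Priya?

48

Treat {Ivy, Priya} as a single unit. There are 4 units to order, and the pair itself can be ordered 2 ways.
That gives 2 × 4! = 2 × 24 = 48.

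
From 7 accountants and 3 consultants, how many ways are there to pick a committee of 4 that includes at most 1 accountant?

Split by how many accountants are chosen (0 through 1).
Sum: C(7,0)·C(3,4) + C(7,1)·C(3,3) = 0 + 7 = 7.

7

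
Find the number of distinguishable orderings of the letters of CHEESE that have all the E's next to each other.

24

Treat the 3 copies of E as a single block. The multiset to arrange is then {EEE, C, H, S}, 4 items in all.
All 4 items are distinct, so there are (4)! = 24 arrangements.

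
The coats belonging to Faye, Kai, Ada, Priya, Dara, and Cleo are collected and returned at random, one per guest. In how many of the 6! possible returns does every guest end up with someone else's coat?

265

Let Aᵢ be the assignments in which guest i gets their own coat. We want the size of the complement of A₁∪…∪A_6.
By inclusion–exclusion this is Σ_{j=0}^{6} (−1)^j C(6,j)·(6−j)!.
Computing: 720 − 720 + 360 − 120 + 30 − 6 + 1 = 265.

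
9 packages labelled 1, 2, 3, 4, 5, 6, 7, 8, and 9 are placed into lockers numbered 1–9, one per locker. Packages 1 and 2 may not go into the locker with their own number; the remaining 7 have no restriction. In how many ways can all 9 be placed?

287280

Let Aᵢ (for i ∈ {1, 2}) be the placements that put package i in its forbidden locker. Any j of these fix j positions, leaving (9−j)! ways to fill the rest, and there are C(2,j) ways to pick which j.
By inclusion–exclusion, the number of valid placements is Σ_{j=0}^{2} (−1)^j C(2,j)·(9−j)!.
Computing: 362880 − 80640 + 5040 = 287280.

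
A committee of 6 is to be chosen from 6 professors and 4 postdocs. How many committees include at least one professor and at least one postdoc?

With no constraint there are C(10,6) = 210 possible selections.
Subtract selections that omit an entire group: no professors → C(4,6) = 0; no postdocs → C(6,6) = 1.
Both groups omitted at once is impossible, so 210 − 1 = 209.

209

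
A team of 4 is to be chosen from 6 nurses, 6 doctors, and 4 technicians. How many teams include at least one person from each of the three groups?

Unrestricted: C(16,4) = 1820 ways to pick any 4 of the 16.
Subtract selections that omit an entire group: no nurses → C(10,4) = 210; no doctors → C(10,4) = 210; no technicians → C(12,4) = 495.
Add back selections omitting two groups (i.e. drawn from a single group): C(6,4) + C(6,4) + C(4,4) = 31.
By inclusion–exclusion: 1820 − 915 + 31 = 936.

936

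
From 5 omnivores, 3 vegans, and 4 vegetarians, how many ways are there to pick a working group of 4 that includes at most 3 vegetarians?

494

Split by how many vegetarians are chosen (0 through 3).
Sum: C(4,0)·C(8,4) + C(4,1)·C(8,3) + C(4,2)·C(8,2) + C(4,3)·C(8,1) = 70 + 224 + 168 + 32 = 494.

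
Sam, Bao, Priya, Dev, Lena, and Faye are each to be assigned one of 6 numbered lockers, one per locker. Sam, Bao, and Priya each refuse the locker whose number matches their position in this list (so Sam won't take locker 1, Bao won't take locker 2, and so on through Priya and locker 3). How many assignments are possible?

426

Let Aᵢ (for i ∈ {1, 2, 3}) be the placements that put person i in their forbidden locker. Any j of these fix j positions, leaving (6−j)! ways to fill the rest, and there are C(3,j) ways to pick which j.
By inclusion–exclusion, the number of valid placements is Σ_{j=0}^{3} (−1)^j C(3,j)·(6−j)!.
Computing: 720 − 360 + 72 − 6 = 426.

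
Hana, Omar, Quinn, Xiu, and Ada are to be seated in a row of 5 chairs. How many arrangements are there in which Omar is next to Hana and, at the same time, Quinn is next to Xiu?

24

Treat {Omar,Hana} as one block (2 orders) and {Quinn,Xiu} as another (2 orders).
That leaves 3 units to arrange: 2 × 2 × 3! = 4 × 6 = 24.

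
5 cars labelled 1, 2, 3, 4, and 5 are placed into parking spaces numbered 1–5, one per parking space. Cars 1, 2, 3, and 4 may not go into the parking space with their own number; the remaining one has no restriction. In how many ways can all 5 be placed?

53

Let Aᵢ (for 1 ≤ i ≤ 4) be the placements that put car i in its forbidden parking space. Any j of these fix j positions, leaving (5−j)! ways to fill the rest, and there are C(4,j) ways to pick which j.
By inclusion–exclusion, the number of valid placements is Σ_{j=0}^{4} (−1)^j C(4,j)·(5−j)!.
Computing: 120 − 96 + 36 − 8 + 1 = 53.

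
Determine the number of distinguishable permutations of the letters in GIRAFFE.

2520

The 7 letters of GIRAFFE have repeats: F appearing twice.
Dividing 7! = 5040 by 2! = 2 for the repeated letters gives 2520.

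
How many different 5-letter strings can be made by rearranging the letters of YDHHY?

The 5 letters of YDHHY have repeats: H appearing twice and Y appearing twice.
Dividing 5! = 120 by 2!·2! = 4 for the repeated letters gives 30.

30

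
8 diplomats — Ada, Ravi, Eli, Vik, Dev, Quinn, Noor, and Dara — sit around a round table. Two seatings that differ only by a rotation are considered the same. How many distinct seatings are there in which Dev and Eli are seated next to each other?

1440

Treat {Dev, Eli} as one unit (2 internal orders) and seat the resulting 7 units around the table: (6)! circular arrangements.
So 2 × (6)! = 2 × 720 = 1440.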